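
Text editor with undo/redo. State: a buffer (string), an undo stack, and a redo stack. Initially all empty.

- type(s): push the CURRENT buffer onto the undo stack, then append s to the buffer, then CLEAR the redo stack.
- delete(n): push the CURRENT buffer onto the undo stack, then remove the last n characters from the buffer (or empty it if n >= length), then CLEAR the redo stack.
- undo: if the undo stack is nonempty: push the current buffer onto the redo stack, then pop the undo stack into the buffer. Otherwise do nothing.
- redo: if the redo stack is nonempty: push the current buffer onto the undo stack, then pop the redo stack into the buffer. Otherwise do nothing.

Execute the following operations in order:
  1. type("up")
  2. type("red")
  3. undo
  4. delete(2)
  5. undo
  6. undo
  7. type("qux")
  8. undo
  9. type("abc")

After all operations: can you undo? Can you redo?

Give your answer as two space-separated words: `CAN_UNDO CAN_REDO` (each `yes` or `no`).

After op 1 (type): buf='up' undo_depth=1 redo_depth=0
After op 2 (type): buf='upred' undo_depth=2 redo_depth=0
After op 3 (undo): buf='up' undo_depth=1 redo_depth=1
After op 4 (delete): buf='(empty)' undo_depth=2 redo_depth=0
After op 5 (undo): buf='up' undo_depth=1 redo_depth=1
After op 6 (undo): buf='(empty)' undo_depth=0 redo_depth=2
After op 7 (type): buf='qux' undo_depth=1 redo_depth=0
After op 8 (undo): buf='(empty)' undo_depth=0 redo_depth=1
After op 9 (type): buf='abc' undo_depth=1 redo_depth=0

Answer: yes no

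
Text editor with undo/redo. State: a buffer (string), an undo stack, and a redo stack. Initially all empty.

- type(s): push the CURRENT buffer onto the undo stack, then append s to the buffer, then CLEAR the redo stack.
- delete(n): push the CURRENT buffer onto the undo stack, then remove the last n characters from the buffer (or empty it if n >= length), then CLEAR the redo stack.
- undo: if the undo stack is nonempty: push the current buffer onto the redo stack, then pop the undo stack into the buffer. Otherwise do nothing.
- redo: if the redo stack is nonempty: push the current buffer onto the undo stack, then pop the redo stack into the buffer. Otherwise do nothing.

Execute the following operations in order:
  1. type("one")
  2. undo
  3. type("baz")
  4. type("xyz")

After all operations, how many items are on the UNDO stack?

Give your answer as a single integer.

After op 1 (type): buf='one' undo_depth=1 redo_depth=0
After op 2 (undo): buf='(empty)' undo_depth=0 redo_depth=1
After op 3 (type): buf='baz' undo_depth=1 redo_depth=0
After op 4 (type): buf='bazxyz' undo_depth=2 redo_depth=0

Answer: 2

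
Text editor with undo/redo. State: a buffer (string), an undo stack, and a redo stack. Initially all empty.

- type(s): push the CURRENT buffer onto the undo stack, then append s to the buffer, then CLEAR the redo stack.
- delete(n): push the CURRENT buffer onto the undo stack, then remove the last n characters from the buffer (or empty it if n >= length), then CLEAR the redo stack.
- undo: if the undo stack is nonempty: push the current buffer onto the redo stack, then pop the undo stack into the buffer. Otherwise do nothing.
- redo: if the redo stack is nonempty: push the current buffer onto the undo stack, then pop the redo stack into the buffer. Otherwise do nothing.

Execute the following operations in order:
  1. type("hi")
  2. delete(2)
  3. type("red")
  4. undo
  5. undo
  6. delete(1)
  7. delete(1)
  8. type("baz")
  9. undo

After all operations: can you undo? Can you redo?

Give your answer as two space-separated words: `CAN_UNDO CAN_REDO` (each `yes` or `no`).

Answer: yes yes

Derivation:
After op 1 (type): buf='hi' undo_depth=1 redo_depth=0
After op 2 (delete): buf='(empty)' undo_depth=2 redo_depth=0
After op 3 (type): buf='red' undo_depth=3 redo_depth=0
After op 4 (undo): buf='(empty)' undo_depth=2 redo_depth=1
After op 5 (undo): buf='hi' undo_depth=1 redo_depth=2
After op 6 (delete): buf='h' undo_depth=2 redo_depth=0
After op 7 (delete): buf='(empty)' undo_depth=3 redo_depth=0
After op 8 (type): buf='baz' undo_depth=4 redo_depth=0
After op 9 (undo): buf='(empty)' undo_depth=3 redo_depth=1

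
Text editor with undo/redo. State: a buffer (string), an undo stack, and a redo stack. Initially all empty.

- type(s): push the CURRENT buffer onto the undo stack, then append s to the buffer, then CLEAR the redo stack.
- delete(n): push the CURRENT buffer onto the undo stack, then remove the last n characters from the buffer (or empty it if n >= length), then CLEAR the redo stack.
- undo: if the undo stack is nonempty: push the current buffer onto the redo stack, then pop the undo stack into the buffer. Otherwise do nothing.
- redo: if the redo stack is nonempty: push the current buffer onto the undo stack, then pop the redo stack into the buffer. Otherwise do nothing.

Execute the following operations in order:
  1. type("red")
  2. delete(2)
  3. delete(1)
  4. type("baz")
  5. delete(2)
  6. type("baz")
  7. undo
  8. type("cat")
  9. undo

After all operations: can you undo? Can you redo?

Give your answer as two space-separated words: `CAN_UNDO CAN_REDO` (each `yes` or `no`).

Answer: yes yes

Derivation:
After op 1 (type): buf='red' undo_depth=1 redo_depth=0
After op 2 (delete): buf='r' undo_depth=2 redo_depth=0
After op 3 (delete): buf='(empty)' undo_depth=3 redo_depth=0
After op 4 (type): buf='baz' undo_depth=4 redo_depth=0
After op 5 (delete): buf='b' undo_depth=5 redo_depth=0
After op 6 (type): buf='bbaz' undo_depth=6 redo_depth=0
After op 7 (undo): buf='b' undo_depth=5 redo_depth=1
After op 8 (type): buf='bcat' undo_depth=6 redo_depth=0
After op 9 (undo): buf='b' undo_depth=5 redo_depth=1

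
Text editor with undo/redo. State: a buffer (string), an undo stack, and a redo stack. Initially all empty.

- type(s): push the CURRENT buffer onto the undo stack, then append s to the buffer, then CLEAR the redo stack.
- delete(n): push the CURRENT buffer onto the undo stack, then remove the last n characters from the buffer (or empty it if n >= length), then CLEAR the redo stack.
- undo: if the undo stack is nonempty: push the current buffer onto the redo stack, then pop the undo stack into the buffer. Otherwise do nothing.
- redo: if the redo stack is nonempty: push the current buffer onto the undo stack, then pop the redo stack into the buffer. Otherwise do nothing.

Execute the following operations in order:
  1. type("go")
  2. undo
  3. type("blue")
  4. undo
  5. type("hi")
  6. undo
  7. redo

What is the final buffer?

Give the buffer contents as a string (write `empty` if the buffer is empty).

After op 1 (type): buf='go' undo_depth=1 redo_depth=0
After op 2 (undo): buf='(empty)' undo_depth=0 redo_depth=1
After op 3 (type): buf='blue' undo_depth=1 redo_depth=0
After op 4 (undo): buf='(empty)' undo_depth=0 redo_depth=1
After op 5 (type): buf='hi' undo_depth=1 redo_depth=0
After op 6 (undo): buf='(empty)' undo_depth=0 redo_depth=1
After op 7 (redo): buf='hi' undo_depth=1 redo_depth=0

Answer: hi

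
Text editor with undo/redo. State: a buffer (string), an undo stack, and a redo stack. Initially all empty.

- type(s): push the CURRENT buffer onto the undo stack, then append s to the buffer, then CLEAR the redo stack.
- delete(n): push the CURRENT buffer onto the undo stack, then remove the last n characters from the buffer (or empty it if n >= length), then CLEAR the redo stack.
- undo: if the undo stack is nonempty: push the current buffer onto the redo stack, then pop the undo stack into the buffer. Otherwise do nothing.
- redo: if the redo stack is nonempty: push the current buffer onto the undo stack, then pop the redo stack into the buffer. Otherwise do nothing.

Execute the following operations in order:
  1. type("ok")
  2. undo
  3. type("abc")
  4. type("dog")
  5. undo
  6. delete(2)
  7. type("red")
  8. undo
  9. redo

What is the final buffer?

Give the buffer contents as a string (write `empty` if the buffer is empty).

After op 1 (type): buf='ok' undo_depth=1 redo_depth=0
After op 2 (undo): buf='(empty)' undo_depth=0 redo_depth=1
After op 3 (type): buf='abc' undo_depth=1 redo_depth=0
After op 4 (type): buf='abcdog' undo_depth=2 redo_depth=0
After op 5 (undo): buf='abc' undo_depth=1 redo_depth=1
After op 6 (delete): buf='a' undo_depth=2 redo_depth=0
After op 7 (type): buf='ared' undo_depth=3 redo_depth=0
After op 8 (undo): buf='a' undo_depth=2 redo_depth=1
After op 9 (redo): buf='ared' undo_depth=3 redo_depth=0

Answer: ared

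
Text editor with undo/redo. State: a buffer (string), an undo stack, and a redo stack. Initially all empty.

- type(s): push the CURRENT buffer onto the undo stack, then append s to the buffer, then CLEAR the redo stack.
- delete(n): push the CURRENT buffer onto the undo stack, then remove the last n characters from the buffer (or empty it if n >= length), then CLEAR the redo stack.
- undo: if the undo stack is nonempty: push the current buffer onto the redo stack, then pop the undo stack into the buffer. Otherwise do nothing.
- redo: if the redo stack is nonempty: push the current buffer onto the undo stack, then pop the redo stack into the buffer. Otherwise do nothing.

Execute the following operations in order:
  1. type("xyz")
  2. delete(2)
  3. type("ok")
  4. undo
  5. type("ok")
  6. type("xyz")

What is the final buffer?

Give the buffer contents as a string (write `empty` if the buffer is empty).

After op 1 (type): buf='xyz' undo_depth=1 redo_depth=0
After op 2 (delete): buf='x' undo_depth=2 redo_depth=0
After op 3 (type): buf='xok' undo_depth=3 redo_depth=0
After op 4 (undo): buf='x' undo_depth=2 redo_depth=1
After op 5 (type): buf='xok' undo_depth=3 redo_depth=0
After op 6 (type): buf='xokxyz' undo_depth=4 redo_depth=0

Answer: xokxyz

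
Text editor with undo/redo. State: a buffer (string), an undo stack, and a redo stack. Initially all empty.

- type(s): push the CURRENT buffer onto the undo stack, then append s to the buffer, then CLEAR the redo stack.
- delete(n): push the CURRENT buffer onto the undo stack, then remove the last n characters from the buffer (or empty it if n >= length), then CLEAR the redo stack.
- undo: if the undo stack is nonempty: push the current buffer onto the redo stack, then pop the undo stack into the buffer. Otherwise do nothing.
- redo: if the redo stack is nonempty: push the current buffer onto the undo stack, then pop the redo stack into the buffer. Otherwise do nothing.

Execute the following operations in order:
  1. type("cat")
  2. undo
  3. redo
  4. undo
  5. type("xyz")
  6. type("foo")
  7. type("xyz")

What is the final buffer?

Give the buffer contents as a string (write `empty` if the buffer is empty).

After op 1 (type): buf='cat' undo_depth=1 redo_depth=0
After op 2 (undo): buf='(empty)' undo_depth=0 redo_depth=1
After op 3 (redo): buf='cat' undo_depth=1 redo_depth=0
After op 4 (undo): buf='(empty)' undo_depth=0 redo_depth=1
After op 5 (type): buf='xyz' undo_depth=1 redo_depth=0
After op 6 (type): buf='xyzfoo' undo_depth=2 redo_depth=0
After op 7 (type): buf='xyzfooxyz' undo_depth=3 redo_depth=0

Answer: xyzfooxyz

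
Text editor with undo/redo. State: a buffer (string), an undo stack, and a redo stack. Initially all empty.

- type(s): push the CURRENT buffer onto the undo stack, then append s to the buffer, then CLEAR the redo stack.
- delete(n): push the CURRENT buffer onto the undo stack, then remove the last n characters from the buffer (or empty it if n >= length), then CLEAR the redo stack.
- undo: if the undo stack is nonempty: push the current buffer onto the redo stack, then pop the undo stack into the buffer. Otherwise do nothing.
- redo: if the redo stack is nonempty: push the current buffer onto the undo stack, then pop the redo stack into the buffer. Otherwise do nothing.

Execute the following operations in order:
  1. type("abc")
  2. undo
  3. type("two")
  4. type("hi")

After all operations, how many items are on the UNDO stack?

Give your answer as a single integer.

After op 1 (type): buf='abc' undo_depth=1 redo_depth=0
After op 2 (undo): buf='(empty)' undo_depth=0 redo_depth=1
After op 3 (type): buf='two' undo_depth=1 redo_depth=0
After op 4 (type): buf='twohi' undo_depth=2 redo_depth=0

Answer: 2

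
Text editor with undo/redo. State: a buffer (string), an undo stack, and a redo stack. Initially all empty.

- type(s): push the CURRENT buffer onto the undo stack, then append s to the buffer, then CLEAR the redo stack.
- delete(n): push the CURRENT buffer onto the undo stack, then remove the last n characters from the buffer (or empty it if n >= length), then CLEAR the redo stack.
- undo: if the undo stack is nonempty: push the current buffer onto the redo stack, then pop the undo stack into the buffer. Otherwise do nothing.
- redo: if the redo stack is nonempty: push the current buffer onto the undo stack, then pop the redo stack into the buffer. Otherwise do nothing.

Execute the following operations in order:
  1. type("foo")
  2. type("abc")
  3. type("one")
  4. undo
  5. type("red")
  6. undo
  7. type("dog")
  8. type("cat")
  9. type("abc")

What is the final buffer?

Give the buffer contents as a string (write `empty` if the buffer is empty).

After op 1 (type): buf='foo' undo_depth=1 redo_depth=0
After op 2 (type): buf='fooabc' undo_depth=2 redo_depth=0
After op 3 (type): buf='fooabcone' undo_depth=3 redo_depth=0
After op 4 (undo): buf='fooabc' undo_depth=2 redo_depth=1
After op 5 (type): buf='fooabcred' undo_depth=3 redo_depth=0
After op 6 (undo): buf='fooabc' undo_depth=2 redo_depth=1
After op 7 (type): buf='fooabcdog' undo_depth=3 redo_depth=0
After op 8 (type): buf='fooabcdogcat' undo_depth=4 redo_depth=0
After op 9 (type): buf='fooabcdogcatabc' undo_depth=5 redo_depth=0

Answer: fooabcdogcatabc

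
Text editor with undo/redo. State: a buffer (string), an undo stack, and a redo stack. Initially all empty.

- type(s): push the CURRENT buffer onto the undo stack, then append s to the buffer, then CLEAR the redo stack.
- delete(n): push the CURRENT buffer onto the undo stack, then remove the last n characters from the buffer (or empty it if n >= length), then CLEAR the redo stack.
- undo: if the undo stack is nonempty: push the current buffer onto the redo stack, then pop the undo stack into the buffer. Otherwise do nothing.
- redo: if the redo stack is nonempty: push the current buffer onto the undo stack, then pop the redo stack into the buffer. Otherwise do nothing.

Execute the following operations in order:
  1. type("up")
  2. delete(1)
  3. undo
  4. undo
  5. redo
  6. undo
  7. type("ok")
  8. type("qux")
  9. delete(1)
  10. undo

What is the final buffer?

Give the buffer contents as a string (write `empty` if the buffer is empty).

After op 1 (type): buf='up' undo_depth=1 redo_depth=0
After op 2 (delete): buf='u' undo_depth=2 redo_depth=0
After op 3 (undo): buf='up' undo_depth=1 redo_depth=1
After op 4 (undo): buf='(empty)' undo_depth=0 redo_depth=2
After op 5 (redo): buf='up' undo_depth=1 redo_depth=1
After op 6 (undo): buf='(empty)' undo_depth=0 redo_depth=2
After op 7 (type): buf='ok' undo_depth=1 redo_depth=0
After op 8 (type): buf='okqux' undo_depth=2 redo_depth=0
After op 9 (delete): buf='okqu' undo_depth=3 redo_depth=0
After op 10 (undo): buf='okqux' undo_depth=2 redo_depth=1

Answer: okqux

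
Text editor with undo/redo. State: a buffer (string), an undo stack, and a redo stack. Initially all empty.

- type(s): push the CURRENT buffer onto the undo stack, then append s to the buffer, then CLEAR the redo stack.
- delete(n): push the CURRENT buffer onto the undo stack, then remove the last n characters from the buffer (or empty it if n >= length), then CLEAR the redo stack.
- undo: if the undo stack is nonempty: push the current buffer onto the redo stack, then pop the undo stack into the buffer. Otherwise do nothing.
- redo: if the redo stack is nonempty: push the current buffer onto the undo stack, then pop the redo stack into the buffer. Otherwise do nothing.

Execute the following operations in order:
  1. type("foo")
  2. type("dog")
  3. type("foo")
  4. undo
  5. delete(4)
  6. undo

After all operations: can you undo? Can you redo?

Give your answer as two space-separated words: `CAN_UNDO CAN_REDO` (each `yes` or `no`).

Answer: yes yes

Derivation:
After op 1 (type): buf='foo' undo_depth=1 redo_depth=0
After op 2 (type): buf='foodog' undo_depth=2 redo_depth=0
After op 3 (type): buf='foodogfoo' undo_depth=3 redo_depth=0
After op 4 (undo): buf='foodog' undo_depth=2 redo_depth=1
After op 5 (delete): buf='fo' undo_depth=3 redo_depth=0
After op 6 (undo): buf='foodog' undo_depth=2 redo_depth=1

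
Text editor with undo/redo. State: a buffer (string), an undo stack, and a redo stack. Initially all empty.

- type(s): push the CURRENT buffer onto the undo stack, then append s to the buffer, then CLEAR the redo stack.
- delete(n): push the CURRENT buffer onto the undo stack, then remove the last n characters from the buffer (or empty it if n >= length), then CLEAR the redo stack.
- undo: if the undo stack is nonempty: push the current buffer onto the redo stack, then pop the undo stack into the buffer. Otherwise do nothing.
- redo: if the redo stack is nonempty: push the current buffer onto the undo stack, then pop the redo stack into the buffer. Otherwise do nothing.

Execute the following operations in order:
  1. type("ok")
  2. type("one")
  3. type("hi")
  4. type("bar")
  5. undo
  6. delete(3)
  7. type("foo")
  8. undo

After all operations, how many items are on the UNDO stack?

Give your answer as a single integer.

Answer: 4

Derivation:
After op 1 (type): buf='ok' undo_depth=1 redo_depth=0
After op 2 (type): buf='okone' undo_depth=2 redo_depth=0
After op 3 (type): buf='okonehi' undo_depth=3 redo_depth=0
After op 4 (type): buf='okonehibar' undo_depth=4 redo_depth=0
After op 5 (undo): buf='okonehi' undo_depth=3 redo_depth=1
After op 6 (delete): buf='okon' undo_depth=4 redo_depth=0
After op 7 (type): buf='okonfoo' undo_depth=5 redo_depth=0
After op 8 (undo): buf='okon' undo_depth=4 redo_depth=1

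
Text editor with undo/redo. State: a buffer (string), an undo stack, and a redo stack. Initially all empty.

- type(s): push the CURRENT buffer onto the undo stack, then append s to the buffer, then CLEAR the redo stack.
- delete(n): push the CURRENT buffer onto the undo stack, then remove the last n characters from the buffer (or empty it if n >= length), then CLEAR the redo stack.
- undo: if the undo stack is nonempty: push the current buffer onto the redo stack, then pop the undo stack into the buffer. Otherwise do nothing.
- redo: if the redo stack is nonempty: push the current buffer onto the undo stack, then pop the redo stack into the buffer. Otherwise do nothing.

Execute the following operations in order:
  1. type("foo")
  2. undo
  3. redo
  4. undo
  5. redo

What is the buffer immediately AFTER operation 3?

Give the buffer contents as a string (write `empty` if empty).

Answer: foo

Derivation:
After op 1 (type): buf='foo' undo_depth=1 redo_depth=0
After op 2 (undo): buf='(empty)' undo_depth=0 redo_depth=1
After op 3 (redo): buf='foo' undo_depth=1 redo_depth=0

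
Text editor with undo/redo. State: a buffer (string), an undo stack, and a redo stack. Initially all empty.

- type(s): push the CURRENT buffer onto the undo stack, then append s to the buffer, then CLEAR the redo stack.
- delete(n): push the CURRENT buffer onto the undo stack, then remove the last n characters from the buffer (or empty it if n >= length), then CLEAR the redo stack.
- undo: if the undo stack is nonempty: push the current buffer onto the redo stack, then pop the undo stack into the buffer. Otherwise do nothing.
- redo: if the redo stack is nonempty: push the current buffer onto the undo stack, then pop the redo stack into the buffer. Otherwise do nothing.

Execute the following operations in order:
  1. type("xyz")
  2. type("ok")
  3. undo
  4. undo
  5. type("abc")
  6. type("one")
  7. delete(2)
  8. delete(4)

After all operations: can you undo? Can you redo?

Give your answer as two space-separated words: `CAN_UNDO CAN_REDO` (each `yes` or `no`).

After op 1 (type): buf='xyz' undo_depth=1 redo_depth=0
After op 2 (type): buf='xyzok' undo_depth=2 redo_depth=0
After op 3 (undo): buf='xyz' undo_depth=1 redo_depth=1
After op 4 (undo): buf='(empty)' undo_depth=0 redo_depth=2
After op 5 (type): buf='abc' undo_depth=1 redo_depth=0
After op 6 (type): buf='abcone' undo_depth=2 redo_depth=0
After op 7 (delete): buf='abco' undo_depth=3 redo_depth=0
After op 8 (delete): buf='(empty)' undo_depth=4 redo_depth=0

Answer: yes no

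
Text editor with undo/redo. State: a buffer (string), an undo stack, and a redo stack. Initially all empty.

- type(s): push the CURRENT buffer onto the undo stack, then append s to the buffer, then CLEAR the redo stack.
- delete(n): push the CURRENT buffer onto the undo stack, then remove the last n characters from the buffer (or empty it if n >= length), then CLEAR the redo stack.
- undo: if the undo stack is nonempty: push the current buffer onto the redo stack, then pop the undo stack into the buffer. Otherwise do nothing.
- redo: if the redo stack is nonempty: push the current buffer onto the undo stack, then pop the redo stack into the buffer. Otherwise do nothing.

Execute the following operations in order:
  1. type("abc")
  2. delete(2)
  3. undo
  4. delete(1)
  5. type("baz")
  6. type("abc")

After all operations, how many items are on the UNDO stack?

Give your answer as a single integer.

Answer: 4

Derivation:
After op 1 (type): buf='abc' undo_depth=1 redo_depth=0
After op 2 (delete): buf='a' undo_depth=2 redo_depth=0
After op 3 (undo): buf='abc' undo_depth=1 redo_depth=1
After op 4 (delete): buf='ab' undo_depth=2 redo_depth=0
After op 5 (type): buf='abbaz' undo_depth=3 redo_depth=0
After op 6 (type): buf='abbazabc' undo_depth=4 redo_depth=0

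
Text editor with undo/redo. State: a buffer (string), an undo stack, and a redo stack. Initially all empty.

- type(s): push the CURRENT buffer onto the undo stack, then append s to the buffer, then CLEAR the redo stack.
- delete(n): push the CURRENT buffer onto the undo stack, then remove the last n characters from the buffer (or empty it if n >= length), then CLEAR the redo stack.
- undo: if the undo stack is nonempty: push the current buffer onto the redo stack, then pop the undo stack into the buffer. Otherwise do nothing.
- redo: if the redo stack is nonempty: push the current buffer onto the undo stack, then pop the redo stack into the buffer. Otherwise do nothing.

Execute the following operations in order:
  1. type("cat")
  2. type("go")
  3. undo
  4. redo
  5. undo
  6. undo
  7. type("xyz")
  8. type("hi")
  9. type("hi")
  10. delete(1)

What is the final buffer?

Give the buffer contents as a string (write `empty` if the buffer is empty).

Answer: xyzhih

Derivation:
After op 1 (type): buf='cat' undo_depth=1 redo_depth=0
After op 2 (type): buf='catgo' undo_depth=2 redo_depth=0
After op 3 (undo): buf='cat' undo_depth=1 redo_depth=1
After op 4 (redo): buf='catgo' undo_depth=2 redo_depth=0
After op 5 (undo): buf='cat' undo_depth=1 redo_depth=1
After op 6 (undo): buf='(empty)' undo_depth=0 redo_depth=2
After op 7 (type): buf='xyz' undo_depth=1 redo_depth=0
After op 8 (type): buf='xyzhi' undo_depth=2 redo_depth=0
After op 9 (type): buf='xyzhihi' undo_depth=3 redo_depth=0
After op 10 (delete): buf='xyzhih' undo_depth=4 redo_depth=0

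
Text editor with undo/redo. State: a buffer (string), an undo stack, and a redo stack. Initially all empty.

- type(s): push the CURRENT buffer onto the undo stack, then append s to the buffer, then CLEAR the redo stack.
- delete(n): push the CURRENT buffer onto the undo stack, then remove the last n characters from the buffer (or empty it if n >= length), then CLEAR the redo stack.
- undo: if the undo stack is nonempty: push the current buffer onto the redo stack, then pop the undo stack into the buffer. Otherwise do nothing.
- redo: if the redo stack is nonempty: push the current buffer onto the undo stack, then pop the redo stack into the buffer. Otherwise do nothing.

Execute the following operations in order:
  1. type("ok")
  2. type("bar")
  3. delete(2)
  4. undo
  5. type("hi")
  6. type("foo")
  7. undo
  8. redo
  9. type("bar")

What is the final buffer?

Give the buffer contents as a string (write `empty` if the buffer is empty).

Answer: okbarhifoobar

Derivation:
After op 1 (type): buf='ok' undo_depth=1 redo_depth=0
After op 2 (type): buf='okbar' undo_depth=2 redo_depth=0
After op 3 (delete): buf='okb' undo_depth=3 redo_depth=0
After op 4 (undo): buf='okbar' undo_depth=2 redo_depth=1
After op 5 (type): buf='okbarhi' undo_depth=3 redo_depth=0
After op 6 (type): buf='okbarhifoo' undo_depth=4 redo_depth=0
After op 7 (undo): buf='okbarhi' undo_depth=3 redo_depth=1
After op 8 (redo): buf='okbarhifoo' undo_depth=4 redo_depth=0
After op 9 (type): buf='okbarhifoobar' undo_depth=5 redo_depth=0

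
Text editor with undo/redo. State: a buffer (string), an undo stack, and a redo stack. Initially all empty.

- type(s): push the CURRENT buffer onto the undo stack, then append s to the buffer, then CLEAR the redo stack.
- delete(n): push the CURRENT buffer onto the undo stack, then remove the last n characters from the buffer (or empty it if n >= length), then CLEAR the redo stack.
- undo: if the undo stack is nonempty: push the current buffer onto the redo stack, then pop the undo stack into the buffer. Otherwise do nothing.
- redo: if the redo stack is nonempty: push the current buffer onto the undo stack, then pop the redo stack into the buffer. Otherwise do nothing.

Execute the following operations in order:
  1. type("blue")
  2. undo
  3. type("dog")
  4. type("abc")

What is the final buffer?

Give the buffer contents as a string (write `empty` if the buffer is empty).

After op 1 (type): buf='blue' undo_depth=1 redo_depth=0
After op 2 (undo): buf='(empty)' undo_depth=0 redo_depth=1
After op 3 (type): buf='dog' undo_depth=1 redo_depth=0
After op 4 (type): buf='dogabc' undo_depth=2 redo_depth=0

Answer: dogabc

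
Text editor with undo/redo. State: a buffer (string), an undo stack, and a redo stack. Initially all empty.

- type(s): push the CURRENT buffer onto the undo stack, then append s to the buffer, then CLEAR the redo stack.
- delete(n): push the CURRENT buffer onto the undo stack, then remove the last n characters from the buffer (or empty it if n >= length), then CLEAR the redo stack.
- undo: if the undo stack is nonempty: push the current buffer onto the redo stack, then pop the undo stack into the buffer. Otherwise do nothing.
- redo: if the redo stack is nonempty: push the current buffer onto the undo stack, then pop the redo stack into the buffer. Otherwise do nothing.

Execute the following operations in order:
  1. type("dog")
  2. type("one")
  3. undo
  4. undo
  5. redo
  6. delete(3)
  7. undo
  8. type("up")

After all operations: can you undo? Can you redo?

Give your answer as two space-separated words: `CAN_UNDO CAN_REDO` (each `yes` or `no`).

Answer: yes no

Derivation:
After op 1 (type): buf='dog' undo_depth=1 redo_depth=0
After op 2 (type): buf='dogone' undo_depth=2 redo_depth=0
After op 3 (undo): buf='dog' undo_depth=1 redo_depth=1
After op 4 (undo): buf='(empty)' undo_depth=0 redo_depth=2
After op 5 (redo): buf='dog' undo_depth=1 redo_depth=1
After op 6 (delete): buf='(empty)' undo_depth=2 redo_depth=0
After op 7 (undo): buf='dog' undo_depth=1 redo_depth=1
After op 8 (type): buf='dogup' undo_depth=2 redo_depth=0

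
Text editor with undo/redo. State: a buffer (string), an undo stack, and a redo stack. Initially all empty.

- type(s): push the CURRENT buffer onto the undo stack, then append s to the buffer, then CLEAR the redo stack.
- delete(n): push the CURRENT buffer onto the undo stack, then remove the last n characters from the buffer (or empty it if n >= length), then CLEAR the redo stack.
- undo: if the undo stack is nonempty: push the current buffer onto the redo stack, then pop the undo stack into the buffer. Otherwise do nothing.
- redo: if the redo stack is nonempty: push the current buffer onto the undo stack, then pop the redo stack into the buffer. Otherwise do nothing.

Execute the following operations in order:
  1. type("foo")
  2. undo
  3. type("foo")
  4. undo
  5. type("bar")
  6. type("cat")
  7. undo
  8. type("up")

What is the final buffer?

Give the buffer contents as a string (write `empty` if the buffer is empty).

After op 1 (type): buf='foo' undo_depth=1 redo_depth=0
After op 2 (undo): buf='(empty)' undo_depth=0 redo_depth=1
After op 3 (type): buf='foo' undo_depth=1 redo_depth=0
After op 4 (undo): buf='(empty)' undo_depth=0 redo_depth=1
After op 5 (type): buf='bar' undo_depth=1 redo_depth=0
After op 6 (type): buf='barcat' undo_depth=2 redo_depth=0
After op 7 (undo): buf='bar' undo_depth=1 redo_depth=1
After op 8 (type): buf='barup' undo_depth=2 redo_depth=0

Answer: barup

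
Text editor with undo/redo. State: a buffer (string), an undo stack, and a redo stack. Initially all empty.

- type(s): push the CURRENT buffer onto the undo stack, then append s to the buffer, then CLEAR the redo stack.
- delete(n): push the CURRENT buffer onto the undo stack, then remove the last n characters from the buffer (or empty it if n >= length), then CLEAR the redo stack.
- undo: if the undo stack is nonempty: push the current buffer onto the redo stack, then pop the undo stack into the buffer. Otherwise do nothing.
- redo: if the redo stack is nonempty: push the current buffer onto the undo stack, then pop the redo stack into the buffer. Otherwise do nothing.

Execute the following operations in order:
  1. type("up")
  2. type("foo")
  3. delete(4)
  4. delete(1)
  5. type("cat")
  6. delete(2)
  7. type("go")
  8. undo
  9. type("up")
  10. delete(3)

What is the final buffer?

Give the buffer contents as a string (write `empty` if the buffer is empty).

Answer: empty

Derivation:
After op 1 (type): buf='up' undo_depth=1 redo_depth=0
After op 2 (type): buf='upfoo' undo_depth=2 redo_depth=0
After op 3 (delete): buf='u' undo_depth=3 redo_depth=0
After op 4 (delete): buf='(empty)' undo_depth=4 redo_depth=0
After op 5 (type): buf='cat' undo_depth=5 redo_depth=0
After op 6 (delete): buf='c' undo_depth=6 redo_depth=0
After op 7 (type): buf='cgo' undo_depth=7 redo_depth=0
After op 8 (undo): buf='c' undo_depth=6 redo_depth=1
After op 9 (type): buf='cup' undo_depth=7 redo_depth=0
After op 10 (delete): buf='(empty)' undo_depth=8 redo_depth=0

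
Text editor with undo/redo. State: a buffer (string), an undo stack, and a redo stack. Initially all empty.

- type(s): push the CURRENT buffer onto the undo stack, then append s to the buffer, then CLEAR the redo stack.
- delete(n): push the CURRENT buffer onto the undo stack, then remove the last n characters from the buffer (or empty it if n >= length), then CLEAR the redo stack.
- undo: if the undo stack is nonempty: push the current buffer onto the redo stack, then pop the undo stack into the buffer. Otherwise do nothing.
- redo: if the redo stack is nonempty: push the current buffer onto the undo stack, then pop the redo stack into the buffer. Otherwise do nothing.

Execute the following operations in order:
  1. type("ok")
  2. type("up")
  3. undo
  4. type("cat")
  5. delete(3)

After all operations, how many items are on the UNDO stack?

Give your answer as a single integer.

After op 1 (type): buf='ok' undo_depth=1 redo_depth=0
After op 2 (type): buf='okup' undo_depth=2 redo_depth=0
After op 3 (undo): buf='ok' undo_depth=1 redo_depth=1
After op 4 (type): buf='okcat' undo_depth=2 redo_depth=0
After op 5 (delete): buf='ok' undo_depth=3 redo_depth=0

Answer: 3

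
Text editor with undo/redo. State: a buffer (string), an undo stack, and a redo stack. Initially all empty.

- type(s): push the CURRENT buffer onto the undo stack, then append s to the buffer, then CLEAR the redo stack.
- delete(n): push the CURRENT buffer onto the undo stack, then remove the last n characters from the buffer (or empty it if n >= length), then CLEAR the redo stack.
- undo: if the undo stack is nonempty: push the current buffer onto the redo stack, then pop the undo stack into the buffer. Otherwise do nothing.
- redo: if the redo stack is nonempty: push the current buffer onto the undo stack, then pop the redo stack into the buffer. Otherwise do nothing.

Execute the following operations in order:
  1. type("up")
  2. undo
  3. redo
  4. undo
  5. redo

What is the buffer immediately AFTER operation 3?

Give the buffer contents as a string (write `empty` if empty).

Answer: up

Derivation:
After op 1 (type): buf='up' undo_depth=1 redo_depth=0
After op 2 (undo): buf='(empty)' undo_depth=0 redo_depth=1
After op 3 (redo): buf='up' undo_depth=1 redo_depth=0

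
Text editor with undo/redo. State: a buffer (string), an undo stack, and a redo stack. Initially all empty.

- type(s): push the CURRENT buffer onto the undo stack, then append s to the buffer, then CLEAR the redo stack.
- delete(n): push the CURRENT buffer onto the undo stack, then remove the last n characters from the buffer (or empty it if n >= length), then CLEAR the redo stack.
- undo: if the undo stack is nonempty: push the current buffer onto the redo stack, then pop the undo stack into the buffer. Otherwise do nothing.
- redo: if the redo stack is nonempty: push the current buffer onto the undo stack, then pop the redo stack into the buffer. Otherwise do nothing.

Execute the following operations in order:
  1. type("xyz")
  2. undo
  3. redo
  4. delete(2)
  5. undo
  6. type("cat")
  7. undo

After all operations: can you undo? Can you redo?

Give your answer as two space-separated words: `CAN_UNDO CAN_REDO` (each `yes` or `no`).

Answer: yes yes

Derivation:
After op 1 (type): buf='xyz' undo_depth=1 redo_depth=0
After op 2 (undo): buf='(empty)' undo_depth=0 redo_depth=1
After op 3 (redo): buf='xyz' undo_depth=1 redo_depth=0
After op 4 (delete): buf='x' undo_depth=2 redo_depth=0
After op 5 (undo): buf='xyz' undo_depth=1 redo_depth=1
After op 6 (type): buf='xyzcat' undo_depth=2 redo_depth=0
After op 7 (undo): buf='xyz' undo_depth=1 redo_depth=1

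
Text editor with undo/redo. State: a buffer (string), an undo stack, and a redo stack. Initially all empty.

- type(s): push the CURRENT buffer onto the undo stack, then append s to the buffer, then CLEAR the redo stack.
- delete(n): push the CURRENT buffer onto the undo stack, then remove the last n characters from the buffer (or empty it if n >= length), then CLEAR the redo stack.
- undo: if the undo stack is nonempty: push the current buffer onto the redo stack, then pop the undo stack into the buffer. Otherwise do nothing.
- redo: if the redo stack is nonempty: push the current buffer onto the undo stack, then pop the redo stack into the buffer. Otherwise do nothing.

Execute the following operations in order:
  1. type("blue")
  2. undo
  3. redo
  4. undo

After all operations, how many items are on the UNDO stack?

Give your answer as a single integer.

Answer: 0

Derivation:
After op 1 (type): buf='blue' undo_depth=1 redo_depth=0
After op 2 (undo): buf='(empty)' undo_depth=0 redo_depth=1
After op 3 (redo): buf='blue' undo_depth=1 redo_depth=0
After op 4 (undo): buf='(empty)' undo_depth=0 redo_depth=1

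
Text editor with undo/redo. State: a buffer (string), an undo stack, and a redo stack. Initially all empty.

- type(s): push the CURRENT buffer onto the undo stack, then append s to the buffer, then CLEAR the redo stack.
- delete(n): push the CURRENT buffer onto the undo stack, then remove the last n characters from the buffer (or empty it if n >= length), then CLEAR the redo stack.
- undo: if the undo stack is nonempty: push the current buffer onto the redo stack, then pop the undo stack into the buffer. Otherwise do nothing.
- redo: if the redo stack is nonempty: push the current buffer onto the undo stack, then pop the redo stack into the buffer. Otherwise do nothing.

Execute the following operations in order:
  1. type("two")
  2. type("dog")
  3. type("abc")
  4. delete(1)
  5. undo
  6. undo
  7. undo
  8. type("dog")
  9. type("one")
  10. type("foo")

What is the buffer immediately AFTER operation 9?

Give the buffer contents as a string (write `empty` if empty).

Answer: twodogone

Derivation:
After op 1 (type): buf='two' undo_depth=1 redo_depth=0
After op 2 (type): buf='twodog' undo_depth=2 redo_depth=0
After op 3 (type): buf='twodogabc' undo_depth=3 redo_depth=0
After op 4 (delete): buf='twodogab' undo_depth=4 redo_depth=0
After op 5 (undo): buf='twodogabc' undo_depth=3 redo_depth=1
After op 6 (undo): buf='twodog' undo_depth=2 redo_depth=2
After op 7 (undo): buf='two' undo_depth=1 redo_depth=3
After op 8 (type): buf='twodog' undo_depth=2 redo_depth=0
After op 9 (type): buf='twodogone' undo_depth=3 redo_depth=0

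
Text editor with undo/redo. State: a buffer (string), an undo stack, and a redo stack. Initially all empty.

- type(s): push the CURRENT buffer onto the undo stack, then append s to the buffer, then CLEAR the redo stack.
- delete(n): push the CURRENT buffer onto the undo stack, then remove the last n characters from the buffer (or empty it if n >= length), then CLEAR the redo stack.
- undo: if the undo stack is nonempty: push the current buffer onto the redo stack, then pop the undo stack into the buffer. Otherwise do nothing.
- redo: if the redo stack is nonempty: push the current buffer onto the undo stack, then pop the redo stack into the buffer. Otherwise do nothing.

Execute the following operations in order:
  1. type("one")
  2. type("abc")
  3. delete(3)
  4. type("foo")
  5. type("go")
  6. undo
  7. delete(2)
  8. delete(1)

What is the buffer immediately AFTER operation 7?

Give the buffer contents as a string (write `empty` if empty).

After op 1 (type): buf='one' undo_depth=1 redo_depth=0
After op 2 (type): buf='oneabc' undo_depth=2 redo_depth=0
After op 3 (delete): buf='one' undo_depth=3 redo_depth=0
After op 4 (type): buf='onefoo' undo_depth=4 redo_depth=0
After op 5 (type): buf='onefoogo' undo_depth=5 redo_depth=0
After op 6 (undo): buf='onefoo' undo_depth=4 redo_depth=1
After op 7 (delete): buf='onef' undo_depth=5 redo_depth=0

Answer: onef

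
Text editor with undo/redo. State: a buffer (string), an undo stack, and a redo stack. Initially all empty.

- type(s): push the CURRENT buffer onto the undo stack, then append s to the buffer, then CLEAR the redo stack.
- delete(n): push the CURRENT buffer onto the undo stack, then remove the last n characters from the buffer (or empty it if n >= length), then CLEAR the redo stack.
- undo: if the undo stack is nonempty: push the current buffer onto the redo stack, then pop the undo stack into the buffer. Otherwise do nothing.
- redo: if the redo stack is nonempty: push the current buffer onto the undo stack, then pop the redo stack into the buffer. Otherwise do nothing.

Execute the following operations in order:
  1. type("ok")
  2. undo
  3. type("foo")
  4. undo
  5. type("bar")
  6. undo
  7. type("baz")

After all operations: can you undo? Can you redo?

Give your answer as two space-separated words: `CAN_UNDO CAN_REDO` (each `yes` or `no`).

Answer: yes no

Derivation:
After op 1 (type): buf='ok' undo_depth=1 redo_depth=0
After op 2 (undo): buf='(empty)' undo_depth=0 redo_depth=1
After op 3 (type): buf='foo' undo_depth=1 redo_depth=0
After op 4 (undo): buf='(empty)' undo_depth=0 redo_depth=1
After op 5 (type): buf='bar' undo_depth=1 redo_depth=0
After op 6 (undo): buf='(empty)' undo_depth=0 redo_depth=1
After op 7 (type): buf='baz' undo_depth=1 redo_depth=0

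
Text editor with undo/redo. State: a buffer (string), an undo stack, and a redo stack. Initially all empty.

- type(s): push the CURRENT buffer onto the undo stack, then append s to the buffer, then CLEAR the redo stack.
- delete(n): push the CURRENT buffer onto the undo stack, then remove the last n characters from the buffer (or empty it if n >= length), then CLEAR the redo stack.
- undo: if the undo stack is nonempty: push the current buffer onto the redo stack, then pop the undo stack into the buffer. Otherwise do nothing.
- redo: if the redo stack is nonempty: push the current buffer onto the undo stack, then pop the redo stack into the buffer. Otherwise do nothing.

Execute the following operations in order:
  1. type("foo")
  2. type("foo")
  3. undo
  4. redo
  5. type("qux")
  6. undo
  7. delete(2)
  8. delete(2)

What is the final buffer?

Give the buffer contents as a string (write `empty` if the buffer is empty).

Answer: fo

Derivation:
After op 1 (type): buf='foo' undo_depth=1 redo_depth=0
After op 2 (type): buf='foofoo' undo_depth=2 redo_depth=0
After op 3 (undo): buf='foo' undo_depth=1 redo_depth=1
After op 4 (redo): buf='foofoo' undo_depth=2 redo_depth=0
After op 5 (type): buf='foofooqux' undo_depth=3 redo_depth=0
After op 6 (undo): buf='foofoo' undo_depth=2 redo_depth=1
After op 7 (delete): buf='foof' undo_depth=3 redo_depth=0
After op 8 (delete): buf='fo' undo_depth=4 redo_depth=0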